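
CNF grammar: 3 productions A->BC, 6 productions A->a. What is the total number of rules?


CNF allows two rule forms:
  A -> BC (binary): 3 rules
  A -> a (terminal): 6 rules
Total = 3 + 6 = 9

9


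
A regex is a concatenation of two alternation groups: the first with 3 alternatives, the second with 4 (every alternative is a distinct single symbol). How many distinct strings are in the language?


First group: 3 alternatives
Second group: 4 alternatives
Concatenation: each choice from group 1 pairs with each from group 2
Total = 3 x 4 = 12

12


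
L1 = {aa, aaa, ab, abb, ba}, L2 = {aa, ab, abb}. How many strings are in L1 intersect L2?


L1 = {aa, aaa, ab, abb, ba}
L2 = {aa, ab, abb}
Checking each string in L1 against L2:
  'aa': in L2? Yes
  'aaa': in L2? No
  'ab': in L2? Yes
  'abb': in L2? Yes
  'ba': in L2? No
Intersection = {aa, ab, abb}
|L1 ∩ L2| = 3

3


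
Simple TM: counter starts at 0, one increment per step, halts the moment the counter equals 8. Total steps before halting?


Counter starts at 0. Counting sequence:
  Step 1: counter = 1
  Step 2: counter = 2
  Step 3: counter = 3
  Step 4: counter = 4
  Step 5: counter = 5
  Step 6: counter = 6
  Step 7: counter = 7
  Step 8: counter = 8
Counter reached 8 -> halt
Total steps = 8

8


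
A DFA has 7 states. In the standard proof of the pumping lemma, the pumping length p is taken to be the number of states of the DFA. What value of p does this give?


Pumping lemma for regular languages (standard proof):
Take p = |Q|, the number of DFA states.
Any string of length >= |Q| passes through |Q|+1 states while reading its first |Q| symbols,
so by pigeonhole some state repeats, giving the loop that can be pumped.
Here |Q| = 7
Therefore the proof uses p = 7

7


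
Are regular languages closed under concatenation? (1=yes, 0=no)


Regular languages are closed under all standard operations:
- Union: Yes (product construction)
- Intersection: Yes (product construction)
- Complement: Yes (swap accept/reject)
- Concatenation: Yes (NFA construction)
Operation: concatenation -> Closed

1


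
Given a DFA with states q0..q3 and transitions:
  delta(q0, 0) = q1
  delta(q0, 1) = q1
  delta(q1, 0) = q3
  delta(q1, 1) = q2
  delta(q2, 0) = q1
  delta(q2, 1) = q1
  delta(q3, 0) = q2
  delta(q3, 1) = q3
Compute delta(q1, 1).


Looking up transition function:
delta(q1, 1) in the table
Row: q1, Column: 1
Result: q2

q2


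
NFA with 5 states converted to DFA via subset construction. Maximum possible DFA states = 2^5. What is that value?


NFA has 5 states
Subset construction: each DFA state = subset of NFA states
Maximum subsets = 2^5
2^5 = 32

32


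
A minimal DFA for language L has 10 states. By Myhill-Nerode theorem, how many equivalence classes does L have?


Myhill-Nerode theorem:
Number of equivalence classes = number of states in minimal DFA
Minimal DFA states = 10
Therefore equivalence classes = 10

10


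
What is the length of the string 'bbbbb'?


String: 'bbbbb'
Counting characters:
  'b' appears 5 time(s)
Total length = 0 + 5 = 5

5


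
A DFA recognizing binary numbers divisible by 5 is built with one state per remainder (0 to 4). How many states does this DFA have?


Divisibility by 5 is tracked via the remainder mod 5: 0, 1, ..., 4
The construction assigns one state to each remainder
Number of remainders = 5

5


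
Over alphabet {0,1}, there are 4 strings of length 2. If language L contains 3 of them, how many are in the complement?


Alphabet: {0,1}
String length: 2
Total strings of length 2 = 2^2 = 4
Strings in L = 3
Complement = total - |L|
= 4 - 3
= 1

1


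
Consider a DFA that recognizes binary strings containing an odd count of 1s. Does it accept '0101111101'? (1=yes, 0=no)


DFA has 2 states: q_even (start, accept=no) and q_odd
Processing string '0101111101' character by character:
  Position 0: read '0', 1-count=0 -> q_even (no change)
  Position 1: read '1', 1-count=1 -> q_odd
  Position 2: read '0', 1-count=1 -> q_odd (no change)
  Position 3: read '1', 1-count=2 -> q_even
  Position 4: read '1', 1-count=3 -> q_odd
  Position 5: read '1', 1-count=4 -> q_even
  Position 6: read '1', 1-count=5 -> q_odd
  Position 7: read '1', 1-count=6 -> q_even
  Position 8: read '0', 1-count=6 -> q_even (no change)
  Position 9: read '1', 1-count=7 -> q_odd
Final state: q_odd, total 1s = 7 (odd); the DFA requires an odd count -> accept

1


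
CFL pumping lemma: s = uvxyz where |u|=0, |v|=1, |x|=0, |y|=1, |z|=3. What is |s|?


|s| = |u| + |v| + |x| + |y| + |z|
= 0 + 1 + 0 + 1 + 3
= 1 + 0 + 4
= 1 + 4
= 5

5


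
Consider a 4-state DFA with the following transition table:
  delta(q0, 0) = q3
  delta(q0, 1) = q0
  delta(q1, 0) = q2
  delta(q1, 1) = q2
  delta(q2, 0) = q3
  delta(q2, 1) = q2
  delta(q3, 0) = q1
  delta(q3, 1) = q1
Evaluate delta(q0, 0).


Looking up transition function:
delta(q0, 0) in the table
Row: q0, Column: 0
Result: q3

q3


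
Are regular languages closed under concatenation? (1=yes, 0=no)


Regular languages are closed under:
- Union (DFA product construction)
- Intersection (DFA product construction)
- Complement (swap accept/reject states)
- Concatenation (NFA construction)
- Kleene star (NFA construction)
concatenation is in this list
Therefore: closed

1


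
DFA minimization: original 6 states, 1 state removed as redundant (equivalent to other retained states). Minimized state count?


Original DFA: 6 states
Redundant states removed: 1
Minimized states = original - removed
= 6 - 1
= 5

5


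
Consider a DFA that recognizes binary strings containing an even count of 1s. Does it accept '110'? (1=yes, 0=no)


DFA has 2 states: q_even (start, accept=yes) and q_odd
Processing string '110' character by character:
  Position 0: read '1', 1-count=1 -> q_odd
  Position 1: read '1', 1-count=2 -> q_even
  Position 2: read '0', 1-count=2 -> q_even (no change)
Final state: q_even, total 1s = 2 (even); the DFA requires an even count -> accept

1


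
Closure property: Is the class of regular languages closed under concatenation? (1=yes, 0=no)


Regular languages are closed under all standard operations:
- Union: Yes (product construction)
- Intersection: Yes (product construction)
- Complement: Yes (swap accept/reject)
- Concatenation: Yes (NFA construction)
Operation: concatenation -> Closed

1


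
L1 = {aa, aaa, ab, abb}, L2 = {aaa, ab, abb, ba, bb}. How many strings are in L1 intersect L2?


L1 = {aa, aaa, ab, abb}
L2 = {aaa, ab, abb, ba, bb}
Checking each string in L1 against L2:
  'aa': in L2? No
  'aaa': in L2? Yes
  'ab': in L2? Yes
  'abb': in L2? Yes
Intersection = {aaa, ab, abb}
|L1 ∩ L2| = 3

3


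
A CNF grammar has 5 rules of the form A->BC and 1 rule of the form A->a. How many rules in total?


CNF allows two rule forms:
  A -> BC (binary): 5 rules
  A -> a (terminal): 1 rule
Total = 5 + 1 = 6

6


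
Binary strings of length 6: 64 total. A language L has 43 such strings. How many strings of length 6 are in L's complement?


Alphabet: {0,1}
String length: 6
Total strings of length 6 = 2^6 = 64
Strings in L = 43
Complement = total - |L|
= 64 - 43
= 21

21


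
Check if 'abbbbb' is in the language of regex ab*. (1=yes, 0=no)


Pattern: ab*
String: 'abbbbb'
Pattern requires: exactly one 'a' followed by zero or more 'b's
First char is 'a' -> OK
Rest 'bbbbb': all b's? Yes
Result: 1

1


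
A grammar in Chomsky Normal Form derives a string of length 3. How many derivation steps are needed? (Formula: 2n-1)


Chomsky Normal Form derivation:
String length n = 3
Each step either:
  - Splits a nonterminal into two (n-1 such steps)
  - Converts a nonterminal to terminal (n such steps)
Total = (n-1) + n = 2n - 1
= 2(3) - 1
= 6 - 1
= 5

5


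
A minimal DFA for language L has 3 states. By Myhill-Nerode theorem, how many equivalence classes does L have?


Myhill-Nerode theorem:
Number of equivalence classes = number of states in minimal DFA
Minimal DFA states = 3
Therefore equivalence classes = 3

3


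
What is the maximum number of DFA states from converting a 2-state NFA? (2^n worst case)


NFA has 2 states
Subset construction: each DFA state = subset of NFA states
Maximum subsets = 2^2
2^2 = 4

4


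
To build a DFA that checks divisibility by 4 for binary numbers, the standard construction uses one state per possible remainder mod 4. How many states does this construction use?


Divisibility by 4 is tracked via the remainder mod 4: 0, 1, ..., 3
The construction assigns one state to each remainder
Number of remainders = 4

4


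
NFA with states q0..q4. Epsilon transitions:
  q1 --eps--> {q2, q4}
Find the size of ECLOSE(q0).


Starting from q0
Initialize closure = {q0}
q0 has no outgoing epsilon transitions -> nothing to add
Final closure: {q0}
Size = 1

1


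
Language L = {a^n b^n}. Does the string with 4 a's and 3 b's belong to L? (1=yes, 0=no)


Language requires equal numbers of a's and b's
PDA pushes for each 'a', pops for each 'b'
Number of a's = 4
Number of b's = 3
4 != 3 -> Reject

0


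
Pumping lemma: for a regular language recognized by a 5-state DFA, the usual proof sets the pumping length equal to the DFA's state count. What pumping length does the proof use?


Pumping lemma for regular languages (standard proof):
Take p = |Q|, the number of DFA states.
Any string of length >= |Q| passes through |Q|+1 states while reading its first |Q| symbols,
so by pigeonhole some state repeats, giving the loop that can be pumped.
Here |Q| = 5
Therefore the proof uses p = 5

5


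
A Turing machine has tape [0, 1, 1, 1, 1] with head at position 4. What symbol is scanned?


Tape: [0, 1, 1, 1, 1]
Positions: 0 1 2 3 4
Values:    0 1 1 1 1
Head at position 4
tape[4] = 1

1


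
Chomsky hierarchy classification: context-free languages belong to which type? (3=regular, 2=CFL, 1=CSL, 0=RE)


Chomsky hierarchy levels:
  Type 3: Regular (DFA/NFA/regex)
  Type 2: Context-free (PDA)
  Type 1: Context-sensitive
  Type 0: Recursively enumerable (TM)
'context-free' corresponds to Type 2

2


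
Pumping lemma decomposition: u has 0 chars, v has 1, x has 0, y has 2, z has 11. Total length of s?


|s| = |u| + |v| + |x| + |y| + |z|
= 0 + 1 + 0 + 2 + 11
= 1 + 0 + 13
= 1 + 13
= 14

14


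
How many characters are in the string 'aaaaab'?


String: 'aaaaab'
Counting characters:
  'a' appears 5 time(s)
  'b' appears 1 time(s)
Total length = 5 + 1 = 6

6


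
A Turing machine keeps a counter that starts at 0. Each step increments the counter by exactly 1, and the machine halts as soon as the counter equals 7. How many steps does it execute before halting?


Counter starts at 0. Counting sequence:
  Step 1: counter = 1
  Step 2: counter = 2
  Step 3: counter = 3
  Step 4: counter = 4
  Step 5: counter = 5
  Step 6: counter = 6
  Step 7: counter = 7
Counter reached 7 -> halt
Total steps = 7

7


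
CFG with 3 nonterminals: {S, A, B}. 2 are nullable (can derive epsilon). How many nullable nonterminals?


Nonterminals: {S, A, B}
A nonterminal is nullable if it can derive epsilon
Counting nullable nonterminals: 2
Total nullable = 2

2


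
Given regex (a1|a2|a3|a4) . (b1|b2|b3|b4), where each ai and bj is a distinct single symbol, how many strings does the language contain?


First group: 4 alternatives
Second group: 4 alternatives
Concatenation: each choice from group 1 pairs with each from group 2
Total = 4 x 4 = 16

16


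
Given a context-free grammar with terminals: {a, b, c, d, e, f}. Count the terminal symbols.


Terminal symbols: a, b, c, d, e, f
Counting each: a (#1), b (#2), c (#3), d (#4), e (#5), f (#6)
Total = 6

6


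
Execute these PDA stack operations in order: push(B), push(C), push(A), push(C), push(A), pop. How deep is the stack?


Tracing stack operations:
  push(B) -> stack = [B], depth=1
  push(C) -> stack = [B,C], depth=2
  push(A) -> stack = [B,C,A], depth=3
  push(C) -> stack = [B,C,A,C], depth=4
  push(A) -> stack = [B,C,A,C,A], depth=5
  pop -> removed A, stack = [B,C,A,C], depth=4
Final depth = 4

4


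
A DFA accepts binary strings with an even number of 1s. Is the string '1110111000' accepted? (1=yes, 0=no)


DFA has 2 states: q_even (start, accept=yes) and q_odd
Processing string '1110111000' character by character:
  Position 0: read '1', 1-count=1 -> q_odd
  Position 1: read '1', 1-count=2 -> q_even
  Position 2: read '1', 1-count=3 -> q_odd
  Position 3: read '0', 1-count=3 -> q_odd (no change)
  Position 4: read '1', 1-count=4 -> q_even
  Position 5: read '1', 1-count=5 -> q_odd
  Position 6: read '1', 1-count=6 -> q_even
  Position 7: read '0', 1-count=6 -> q_even (no change)
  Position 8: read '0', 1-count=6 -> q_even (no change)
  Position 9: read '0', 1-count=6 -> q_even (no change)
Final state: q_even, total 1s = 6 (even); the DFA requires an even count -> accept

1


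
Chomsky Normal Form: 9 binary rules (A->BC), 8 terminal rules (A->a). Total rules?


CNF allows two rule forms:
  A -> BC (binary): 9 rules
  A -> a (terminal): 8 rules
Total = 9 + 8 = 17

17


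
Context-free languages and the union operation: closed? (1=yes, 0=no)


CFL closure properties:
  Closed under: union, concatenation, Kleene star
  NOT closed under: intersection, complement
Operation 'union' is in closed list -> Yes (closed)

1


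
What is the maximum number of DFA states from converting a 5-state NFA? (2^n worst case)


NFA has 5 states
Subset construction: each DFA state = subset of NFA states
Maximum subsets = 2^5
2^5 = 32

32


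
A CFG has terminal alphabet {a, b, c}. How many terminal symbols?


Terminal symbols: a, b, c
Counting each: a (#1), b (#2), c (#3)
Total = 3

3


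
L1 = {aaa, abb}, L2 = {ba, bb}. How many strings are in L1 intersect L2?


L1 = {aaa, abb}
L2 = {ba, bb}
Checking each string in L1 against L2:
  'aaa': in L2? No
  'abb': in L2? No
Intersection = {}
|L1 ∩ L2| = 0

0


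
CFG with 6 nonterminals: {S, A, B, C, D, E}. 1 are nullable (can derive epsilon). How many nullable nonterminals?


Nonterminals: {S, A, B, C, D, E}
A nonterminal is nullable if it can derive epsilon
Counting nullable nonterminals: 1
Total nullable = 1

1


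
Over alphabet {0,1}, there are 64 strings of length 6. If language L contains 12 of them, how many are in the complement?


Alphabet: {0,1}
String length: 6
Total strings of length 6 = 2^6 = 64
Strings in L = 12
Complement = total - |L|
= 64 - 12
= 52

52


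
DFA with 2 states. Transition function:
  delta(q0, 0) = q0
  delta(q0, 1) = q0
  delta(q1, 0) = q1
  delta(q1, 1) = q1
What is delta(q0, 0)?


Looking up transition function:
delta(q0, 0) in the table
Row: q0, Column: 0
Result: q0

q0


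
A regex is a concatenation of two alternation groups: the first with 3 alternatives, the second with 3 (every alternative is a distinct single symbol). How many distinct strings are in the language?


First group: 3 alternatives
Second group: 3 alternatives
Concatenation: each choice from group 1 pairs with each from group 2
Total = 3 x 3 = 9

9


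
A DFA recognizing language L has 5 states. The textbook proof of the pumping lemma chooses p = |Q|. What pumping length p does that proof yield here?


Pumping lemma for regular languages (standard proof):
Take p = |Q|, the number of DFA states.
Any string of length >= |Q| passes through |Q|+1 states while reading its first |Q| symbols,
so by pigeonhole some state repeats, giving the loop that can be pumped.
Here |Q| = 5
Therefore the proof uses p = 5

5


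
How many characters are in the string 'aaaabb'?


String: 'aaaabb'
Counting characters:
  'a' appears 4 time(s)
  'b' appears 2 time(s)
Total length = 4 + 2 = 6

6


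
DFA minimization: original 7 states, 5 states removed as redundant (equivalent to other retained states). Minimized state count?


Original DFA: 7 states
Redundant states removed: 5
Minimized states = original - removed
= 7 - 5
= 2

2


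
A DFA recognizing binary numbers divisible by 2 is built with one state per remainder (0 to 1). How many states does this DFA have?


Divisibility by 2 is tracked via the remainder mod 2: 0, 1, ..., 1
The construction assigns one state to each remainder
Number of remainders = 2

2


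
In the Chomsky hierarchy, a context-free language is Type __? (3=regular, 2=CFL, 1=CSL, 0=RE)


Chomsky hierarchy levels:
  Type 3: Regular (DFA/NFA/regex)
  Type 2: Context-free (PDA)
  Type 1: Context-sensitive
  Type 0: Recursively enumerable (TM)
'context-free' corresponds to Type 2

2


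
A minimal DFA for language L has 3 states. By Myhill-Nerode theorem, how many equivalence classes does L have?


Myhill-Nerode theorem:
Number of equivalence classes = number of states in minimal DFA
Minimal DFA states = 3
Therefore equivalence classes = 3

3


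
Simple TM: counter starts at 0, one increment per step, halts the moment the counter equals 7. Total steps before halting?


Counter starts at 0. Counting sequence:
  Step 1: counter = 1
  Step 2: counter = 2
  Step 3: counter = 3
  Step 4: counter = 4
  Step 5: counter = 5
  Step 6: counter = 6
  Step 7: counter = 7
Counter reached 7 -> halt
Total steps = 7

7


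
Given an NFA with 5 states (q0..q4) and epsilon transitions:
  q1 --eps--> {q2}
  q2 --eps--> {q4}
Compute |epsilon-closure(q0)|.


Starting from q0
Initialize closure = {q0}
q0 has no outgoing epsilon transitions -> nothing to add
Final closure: {q0}
Size = 1

1


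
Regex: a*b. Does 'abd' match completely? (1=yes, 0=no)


Pattern: a*b
String: 'abd'
Pattern requires: zero or more 'a's followed by exactly one 'b'
Found 1 leading 'a's
Remaining: 'bd'
Remaining is not 'b' -> no match
Result: 0

0


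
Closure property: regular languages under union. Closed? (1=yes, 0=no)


Regular languages are closed under:
- Union (DFA product construction)
- Intersection (DFA product construction)
- Complement (swap accept/reject states)
- Concatenation (NFA construction)
- Kleene star (NFA construction)
union is in this list
Therefore: closed

1


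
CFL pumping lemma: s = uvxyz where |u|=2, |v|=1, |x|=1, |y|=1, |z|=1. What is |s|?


|s| = |u| + |v| + |x| + |y| + |z|
= 2 + 1 + 1 + 1 + 1
= 3 + 1 + 2
= 4 + 2
= 6

6


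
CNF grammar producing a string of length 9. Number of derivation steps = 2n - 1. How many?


Chomsky Normal Form derivation:
String length n = 9
Each step either:
  - Splits a nonterminal into two (n-1 such steps)
  - Converts a nonterminal to terminal (n such steps)
Total = (n-1) + n = 2n - 1
= 2(9) - 1
= 18 - 1
= 17

17


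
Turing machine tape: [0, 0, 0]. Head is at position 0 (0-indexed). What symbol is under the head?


Tape: [0, 0, 0]
Positions: 0 1 2
Values:    0 0 0
Head at position 0
tape[0] = 0

0


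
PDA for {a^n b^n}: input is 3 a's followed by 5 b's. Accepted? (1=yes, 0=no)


Language requires equal numbers of a's and b's
PDA pushes for each 'a', pops for each 'b'
Number of a's = 3
Number of b's = 5
3 != 5 -> Reject

0


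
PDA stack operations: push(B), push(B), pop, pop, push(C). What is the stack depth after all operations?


Tracing stack operations:
  push(B) -> stack = [B], depth=1
  push(B) -> stack = [B,B], depth=2
  pop -> removed B, stack = [B], depth=1
  pop -> removed B, stack = [], depth=0
  push(C) -> stack = [C], depth=1
Final depth = 1

1


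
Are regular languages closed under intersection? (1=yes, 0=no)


Regular languages are closed under all standard operations:
- Union: Yes (product construction)
- Intersection: Yes (product construction)
- Complement: Yes (swap accept/reject)
- Concatenation: Yes (NFA construction)
Operation: intersection -> Closed

1


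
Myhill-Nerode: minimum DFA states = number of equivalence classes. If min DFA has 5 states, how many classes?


Myhill-Nerode theorem:
Number of equivalence classes = number of states in minimal DFA
Minimal DFA states = 5
Therefore equivalence classes = 5

5


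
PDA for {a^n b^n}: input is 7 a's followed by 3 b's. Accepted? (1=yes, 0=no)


Language requires equal numbers of a's and b's
PDA pushes for each 'a', pops for each 'b'
Number of a's = 7
Number of b's = 3
7 != 3 -> Reject

0


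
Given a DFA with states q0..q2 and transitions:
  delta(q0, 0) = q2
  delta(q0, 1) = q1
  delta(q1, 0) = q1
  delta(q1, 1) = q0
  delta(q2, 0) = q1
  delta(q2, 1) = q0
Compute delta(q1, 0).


Looking up transition function:
delta(q1, 0) in the table
Row: q1, Column: 0
Result: q1

q1


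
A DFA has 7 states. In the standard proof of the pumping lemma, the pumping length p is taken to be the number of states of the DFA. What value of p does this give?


Pumping lemma for regular languages (standard proof):
Take p = |Q|, the number of DFA states.
Any string of length >= |Q| passes through |Q|+1 states while reading its first |Q| symbols,
so by pigeonhole some state repeats, giving the loop that can be pumped.
Here |Q| = 7
Therefore the proof uses p = 7

7


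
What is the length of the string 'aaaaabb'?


String: 'aaaaabb'
Counting characters:
  'a' appears 5 time(s)
  'b' appears 2 time(s)
Total length = 5 + 2 = 7

7


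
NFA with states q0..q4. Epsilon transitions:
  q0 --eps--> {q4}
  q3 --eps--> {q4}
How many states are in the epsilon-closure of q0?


Starting from q0
Initialize closure = {q0}
Follow epsilon from q0 -> add q4
Final closure: {q0, q4}
Size = 2

2


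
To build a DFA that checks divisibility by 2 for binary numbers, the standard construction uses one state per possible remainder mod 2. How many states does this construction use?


Divisibility by 2 is tracked via the remainder mod 2: 0, 1, ..., 1
The construction assigns one state to each remainder
Number of remainders = 2

2


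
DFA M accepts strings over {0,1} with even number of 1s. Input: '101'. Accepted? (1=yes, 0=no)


DFA has 2 states: q_even (start, accept=yes) and q_odd
Processing string '101' character by character:
  Position 0: read '1', 1-count=1 -> q_odd
  Position 1: read '0', 1-count=1 -> q_odd (no change)
  Position 2: read '1', 1-count=2 -> q_even
Final state: q_even, total 1s = 2 (even); the DFA requires an even count -> accept

1


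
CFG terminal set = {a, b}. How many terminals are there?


Terminal symbols: a, b
Counting each: a (#1), b (#2)
Total = 2

2


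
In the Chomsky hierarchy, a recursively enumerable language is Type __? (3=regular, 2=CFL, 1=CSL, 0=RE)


Chomsky hierarchy levels:
  Type 3: Regular (DFA/NFA/regex)
  Type 2: Context-free (PDA)
  Type 1: Context-sensitive
  Type 0: Recursively enumerable (TM)
'recursively enumerable' corresponds to Type 0

0


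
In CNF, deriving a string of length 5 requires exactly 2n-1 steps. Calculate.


Chomsky Normal Form derivation:
String length n = 5
Each step either:
  - Splits a nonterminal into two (n-1 such steps)
  - Converts a nonterminal to terminal (n such steps)
Total = (n-1) + n = 2n - 1
= 2(5) - 1
= 10 - 1
= 9

9


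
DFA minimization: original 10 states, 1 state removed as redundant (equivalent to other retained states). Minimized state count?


Original DFA: 10 states
Redundant states removed: 1
Minimized states = original - removed
= 10 - 1
= 9

9


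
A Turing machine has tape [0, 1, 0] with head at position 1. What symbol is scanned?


Tape: [0, 1, 0]
Positions: 0 1 2
Values:    0 1 0
Head at position 1
tape[1] = 1

1


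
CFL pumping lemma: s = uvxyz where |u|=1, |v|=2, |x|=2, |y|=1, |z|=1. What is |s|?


|s| = |u| + |v| + |x| + |y| + |z|
= 1 + 2 + 2 + 1 + 1
= 3 + 2 + 2
= 5 + 2
= 7

7


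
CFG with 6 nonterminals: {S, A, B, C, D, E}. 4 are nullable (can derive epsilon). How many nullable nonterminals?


Nonterminals: {S, A, B, C, D, E}
A nonterminal is nullable if it can derive epsilon
Counting nullable nonterminals: 4
Total nullable = 4

4


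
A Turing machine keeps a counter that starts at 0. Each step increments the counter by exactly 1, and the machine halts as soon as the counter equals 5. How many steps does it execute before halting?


Counter starts at 0. Counting sequence:
  Step 1: counter = 1
  Step 2: counter = 2
  Step 3: counter = 3
  Step 4: counter = 4
  Step 5: counter = 5
Counter reached 5 -> halt
Total steps = 5

5


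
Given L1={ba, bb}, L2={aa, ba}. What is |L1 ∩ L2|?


L1 = {ba, bb}
L2 = {aa, ba}
Checking each string in L1 against L2:
  'ba': in L2? Yes
  'bb': in L2? No
Intersection = {ba}
|L1 ∩ L2| = 1

1


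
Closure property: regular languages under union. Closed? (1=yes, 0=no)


Regular languages are closed under:
- Union (DFA product construction)
- Intersection (DFA product construction)
- Complement (swap accept/reject states)
- Concatenation (NFA construction)
- Kleene star (NFA construction)
union is in this list
Therefore: closed

1


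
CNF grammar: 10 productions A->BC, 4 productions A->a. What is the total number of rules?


CNF allows two rule forms:
  A -> BC (binary): 10 rules
  A -> a (terminal): 4 rules
Total = 10 + 4 = 14

14


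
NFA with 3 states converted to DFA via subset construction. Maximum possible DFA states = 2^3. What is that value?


NFA has 3 states
Subset construction: each DFA state = subset of NFA states
Maximum subsets = 2^3
2^3 = 8

8


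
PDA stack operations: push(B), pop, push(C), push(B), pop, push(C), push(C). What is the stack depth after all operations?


Tracing stack operations:
  push(B) -> stack = [B], depth=1
  pop -> removed B, stack = [], depth=0
  push(C) -> stack = [C], depth=1
  push(B) -> stack = [C,B], depth=2
  pop -> removed B, stack = [C], depth=1
  push(C) -> stack = [C,C], depth=2
  push(C) -> stack = [C,C,C], depth=3
Final depth = 3

3


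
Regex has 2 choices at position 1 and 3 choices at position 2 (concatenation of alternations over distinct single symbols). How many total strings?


First group: 2 alternatives
Second group: 3 alternatives
Concatenation: each choice from group 1 pairs with each from group 2
Total = 2 x 3 = 6

6


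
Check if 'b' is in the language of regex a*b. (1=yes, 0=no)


Pattern: a*b
String: 'b'
Pattern requires: zero or more 'a's followed by exactly one 'b'
Found 0 leading 'a's
Remaining: 'b'
Remaining is exactly 'b' -> match
Result: 1

1


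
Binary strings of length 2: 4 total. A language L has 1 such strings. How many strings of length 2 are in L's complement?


Alphabet: {0,1}
String length: 2
Total strings of length 2 = 2^2 = 4
Strings in L = 1
Complement = total - |L|
= 4 - 1
= 3

3


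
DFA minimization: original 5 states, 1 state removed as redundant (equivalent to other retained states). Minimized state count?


Original DFA: 5 states
Redundant states removed: 1
Minimized states = original - removed
= 5 - 1
= 4

4


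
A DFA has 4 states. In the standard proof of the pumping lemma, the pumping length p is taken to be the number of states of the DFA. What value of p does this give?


Pumping lemma for regular languages (standard proof):
Take p = |Q|, the number of DFA states.
Any string of length >= |Q| passes through |Q|+1 states while reading its first |Q| symbols,
so by pigeonhole some state repeats, giving the loop that can be pumped.
Here |Q| = 4
Therefore the proof uses p = 4

4


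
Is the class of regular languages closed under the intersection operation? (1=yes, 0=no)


Regular languages are closed under:
- Union (DFA product construction)
- Intersection (DFA product construction)
- Complement (swap accept/reject states)
- Concatenation (NFA construction)
- Kleene star (NFA construction)
intersection is in this list
Therefore: closed

1


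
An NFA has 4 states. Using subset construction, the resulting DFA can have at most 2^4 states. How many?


NFA has 4 states
Subset construction: each DFA state = subset of NFA states
Maximum subsets = 2^4
2^4 = 16

16


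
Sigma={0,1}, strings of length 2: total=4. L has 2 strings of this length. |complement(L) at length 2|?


Alphabet: {0,1}
String length: 2
Total strings of length 2 = 2^2 = 4
Strings in L = 2
Complement = total - |L|
= 4 - 2
= 2

2


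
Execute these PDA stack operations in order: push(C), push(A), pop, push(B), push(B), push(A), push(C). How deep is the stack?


Tracing stack operations:
  push(C) -> stack = [C], depth=1
  push(A) -> stack = [C,A], depth=2
  pop -> removed A, stack = [C], depth=1
  push(B) -> stack = [C,B], depth=2
  push(B) -> stack = [C,B,B], depth=3
  push(A) -> stack = [C,B,B,A], depth=4
  push(C) -> stack = [C,B,B,A,C], depth=5
Final depth = 5

5


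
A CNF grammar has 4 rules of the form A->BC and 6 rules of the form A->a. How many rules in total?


CNF allows two rule forms:
  A -> BC (binary): 4 rules
  A -> a (terminal): 6 rules
Total = 4 + 6 = 10

10


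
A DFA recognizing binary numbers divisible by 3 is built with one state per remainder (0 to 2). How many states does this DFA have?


Divisibility by 3 is tracked via the remainder mod 3: 0, 1, ..., 2
The construction assigns one state to each remainder
Number of remainders = 3

3


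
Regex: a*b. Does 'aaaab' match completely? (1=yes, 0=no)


Pattern: a*b
String: 'aaaab'
Pattern requires: zero or more 'a's followed by exactly one 'b'
Found 4 leading 'a's
Remaining: 'b'
Remaining is exactly 'b' -> match
Result: 1

1


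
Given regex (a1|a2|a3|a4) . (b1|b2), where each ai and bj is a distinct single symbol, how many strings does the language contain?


First group: 4 alternatives
Second group: 2 alternatives
Concatenation: each choice from group 1 pairs with each from group 2
Total = 4 x 2 = 8

8


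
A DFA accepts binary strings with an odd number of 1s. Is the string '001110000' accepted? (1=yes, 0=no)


DFA has 2 states: q_even (start, accept=no) and q_odd
Processing string '001110000' character by character:
  Position 0: read '0', 1-count=0 -> q_even (no change)
  Position 1: read '0', 1-count=0 -> q_even (no change)
  Position 2: read '1', 1-count=1 -> q_odd
  Position 3: read '1', 1-count=2 -> q_even
  Position 4: read '1', 1-count=3 -> q_odd
  Position 5: read '0', 1-count=3 -> q_odd (no change)
  Position 6: read '0', 1-count=3 -> q_odd (no change)
  Position 7: read '0', 1-count=3 -> q_odd (no change)
  Position 8: read '0', 1-count=3 -> q_odd (no change)
Final state: q_odd, total 1s = 3 (odd); the DFA requires an odd count -> accept

1


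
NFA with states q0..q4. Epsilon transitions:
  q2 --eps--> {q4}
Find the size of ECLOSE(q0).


Starting from q0
Initialize closure = {q0}
q0 has no outgoing epsilon transitions -> nothing to add
Final closure: {q0}
Size = 1

1


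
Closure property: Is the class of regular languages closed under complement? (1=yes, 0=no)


Regular languages are closed under all standard operations:
- Union: Yes (product construction)
- Intersection: Yes (product construction)
- Complement: Yes (swap accept/reject)
- Concatenation: Yes (NFA construction)
Operation: complement -> Closed

1


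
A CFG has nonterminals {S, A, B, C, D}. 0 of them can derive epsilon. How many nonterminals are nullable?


Nonterminals: {S, A, B, C, D}
A nonterminal is nullable if it can derive epsilon
Counting nullable nonterminals: 0
Total nullable = 0

0


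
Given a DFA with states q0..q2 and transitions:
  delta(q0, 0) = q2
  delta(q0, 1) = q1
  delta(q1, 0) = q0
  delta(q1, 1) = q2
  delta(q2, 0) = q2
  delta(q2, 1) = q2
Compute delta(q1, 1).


Looking up transition function:
delta(q1, 1) in the table
Row: q1, Column: 1
Result: q2

q2


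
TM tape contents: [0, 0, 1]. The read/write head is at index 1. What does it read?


Tape: [0, 0, 1]
Positions: 0 1 2
Values:    0 0 1
Head at position 1
tape[1] = 0

0


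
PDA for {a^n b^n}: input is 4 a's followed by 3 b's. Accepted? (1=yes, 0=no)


Language requires equal numbers of a's and b's
PDA pushes for each 'a', pops for each 'b'
Number of a's = 4
Number of b's = 3
4 != 3 -> Reject

0


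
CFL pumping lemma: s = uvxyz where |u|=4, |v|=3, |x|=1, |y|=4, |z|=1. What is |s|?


|s| = |u| + |v| + |x| + |y| + |z|
= 4 + 3 + 1 + 4 + 1
= 7 + 1 + 5
= 8 + 5
= 13

13


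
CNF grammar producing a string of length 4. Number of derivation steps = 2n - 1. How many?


Chomsky Normal Form derivation:
String length n = 4
Each step either:
  - Splits a nonterminal into two (n-1 such steps)
  - Converts a nonterminal to terminal (n such steps)
Total = (n-1) + n = 2n - 1
= 2(4) - 1
= 8 - 1
= 7

7


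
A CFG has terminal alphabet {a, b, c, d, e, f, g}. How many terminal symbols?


Terminal symbols: a, b, c, d, e, f, g
Counting each: a (#1), b (#2), c (#3), d (#4), e (#5), f (#6), g (#7)
Total = 7

7


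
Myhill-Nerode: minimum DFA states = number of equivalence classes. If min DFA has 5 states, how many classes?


Myhill-Nerode theorem:
Number of equivalence classes = number of states in minimal DFA
Minimal DFA states = 5
Therefore equivalence classes = 5

5


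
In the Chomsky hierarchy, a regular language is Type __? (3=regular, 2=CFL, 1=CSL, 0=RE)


Chomsky hierarchy levels:
  Type 3: Regular (DFA/NFA/regex)
  Type 2: Context-free (PDA)
  Type 1: Context-sensitive
  Type 0: Recursively enumerable (TM)
'regular' corresponds to Type 3

3


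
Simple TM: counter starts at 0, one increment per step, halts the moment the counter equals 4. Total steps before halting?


Counter starts at 0. Counting sequence:
  Step 1: counter = 1
  Step 2: counter = 2
  Step 3: counter = 3
  Step 4: counter = 4
Counter reached 4 -> halt
Total steps = 4

4


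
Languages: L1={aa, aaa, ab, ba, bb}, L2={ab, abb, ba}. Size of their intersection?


L1 = {aa, aaa, ab, ba, bb}
L2 = {ab, abb, ba}
Checking each string in L1 against L2:
  'aa': in L2? No
  'aaa': in L2? No
  'ab': in L2? Yes
  'ba': in L2? Yes
  'bb': in L2? No
Intersection = {ab, ba}
|L1 ∩ L2| = 2

2


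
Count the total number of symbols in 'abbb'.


String: 'abbb'
Counting characters:
  'a' appears 1 time(s)
  'b' appears 3 time(s)
Total length = 1 + 3 = 4

4


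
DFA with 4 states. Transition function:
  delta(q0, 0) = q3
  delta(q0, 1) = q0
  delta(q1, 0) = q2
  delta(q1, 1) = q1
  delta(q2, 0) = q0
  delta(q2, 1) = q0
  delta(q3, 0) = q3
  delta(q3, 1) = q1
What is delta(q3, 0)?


Looking up transition function:
delta(q3, 0) in the table
Row: q3, Column: 0
Result: q3

q3


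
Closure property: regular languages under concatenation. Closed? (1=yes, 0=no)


Regular languages are closed under:
- Union (DFA product construction)
- Intersection (DFA product construction)
- Complement (swap accept/reject states)
- Concatenation (NFA construction)
- Kleene star (NFA construction)
concatenation is in this list
Therefore: closed

1


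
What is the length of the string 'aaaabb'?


String: 'aaaabb'
Counting characters:
  'a' appears 4 time(s)
  'b' appears 2 time(s)
Total length = 4 + 2 = 6

6


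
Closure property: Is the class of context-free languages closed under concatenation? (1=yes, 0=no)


CFL closure properties:
  Closed under: union, concatenation, Kleene star
  NOT closed under: intersection, complement
Operation 'concatenation' is in closed list -> Yes (closed)

1


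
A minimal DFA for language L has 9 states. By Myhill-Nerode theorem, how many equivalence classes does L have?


Myhill-Nerode theorem:
Number of equivalence classes = number of states in minimal DFA
Minimal DFA states = 9
Therefore equivalence classes = 9

9


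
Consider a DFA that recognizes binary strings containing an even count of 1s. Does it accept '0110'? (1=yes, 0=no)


DFA has 2 states: q_even (start, accept=yes) and q_odd
Processing string '0110' character by character:
  Position 0: read '0', 1-count=0 -> q_even (no change)
  Position 1: read '1', 1-count=1 -> q_odd
  Position 2: read '1', 1-count=2 -> q_even
  Position 3: read '0', 1-count=2 -> q_even (no change)
Final state: q_even, total 1s = 2 (even); the DFA requires an even count -> accept

1


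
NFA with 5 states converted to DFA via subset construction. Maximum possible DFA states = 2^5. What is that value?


NFA has 5 states
Subset construction: each DFA state = subset of NFA states
Maximum subsets = 2^5
2^5 = 32

32


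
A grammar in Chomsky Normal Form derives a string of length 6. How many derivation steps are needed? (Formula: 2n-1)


Chomsky Normal Form derivation:
String length n = 6
Each step either:
  - Splits a nonterminal into two (n-1 such steps)
  - Converts a nonterminal to terminal (n such steps)
Total = (n-1) + n = 2n - 1
= 2(6) - 1
= 12 - 1
= 11

11


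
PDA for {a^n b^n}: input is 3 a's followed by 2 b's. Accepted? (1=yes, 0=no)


Language requires equal numbers of a's and b's
PDA pushes for each 'a', pops for each 'b'
Number of a's = 3
Number of b's = 2
3 != 2 -> Reject

0


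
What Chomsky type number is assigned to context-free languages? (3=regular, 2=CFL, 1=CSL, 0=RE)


Chomsky hierarchy levels:
  Type 3: Regular (DFA/NFA/regex)
  Type 2: Context-free (PDA)
  Type 1: Context-sensitive
  Type 0: Recursively enumerable (TM)
'context-free' corresponds to Type 2

2


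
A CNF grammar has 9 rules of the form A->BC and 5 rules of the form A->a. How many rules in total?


CNF allows two rule forms:
  A -> BC (binary): 9 rules
  A -> a (terminal): 5 rules
Total = 9 + 5 = 14

14


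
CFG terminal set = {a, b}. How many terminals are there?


Terminal symbols: a, b
Counting each: a (#1), b (#2)
Total = 2

2


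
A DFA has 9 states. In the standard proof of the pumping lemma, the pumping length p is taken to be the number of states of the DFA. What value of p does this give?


Pumping lemma for regular languages (standard proof):
Take p = |Q|, the number of DFA states.
Any string of length >= |Q| passes through |Q|+1 states while reading its first |Q| symbols,
so by pigeonhole some state repeats, giving the loop that can be pumped.
Here |Q| = 9
Therefore the proof uses p = 9

9


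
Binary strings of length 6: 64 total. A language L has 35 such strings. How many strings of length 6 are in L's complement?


Alphabet: {0,1}
String length: 6
Total strings of length 6 = 2^6 = 64
Strings in L = 35
Complement = total - |L|
= 64 - 35
= 29

29


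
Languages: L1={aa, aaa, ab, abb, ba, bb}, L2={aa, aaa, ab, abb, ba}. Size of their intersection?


L1 = {aa, aaa, ab, abb, ba, bb}
L2 = {aa, aaa, ab, abb, ba}
Checking each string in L1 against L2:
  'aa': in L2? Yes
  'aaa': in L2? Yes
  'ab': in L2? Yes
  'abb': in L2? Yes
  'ba': in L2? Yes
  'bb': in L2? No
Intersection = {aa, aaa, ab, abb, ba}
|L1 ∩ L2| = 5

5


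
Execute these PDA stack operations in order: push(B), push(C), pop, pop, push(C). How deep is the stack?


Tracing stack operations:
  push(B) -> stack = [B], depth=1
  push(C) -> stack = [B,C], depth=2
  pop -> removed C, stack = [B], depth=1
  pop -> removed B, stack = [], depth=0
  push(C) -> stack = [C], depth=1
Final depth = 1

1


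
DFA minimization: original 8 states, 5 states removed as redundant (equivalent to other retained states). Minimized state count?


Original DFA: 8 states
Redundant states removed: 5
Minimized states = original - removed
= 8 - 5
= 3

3


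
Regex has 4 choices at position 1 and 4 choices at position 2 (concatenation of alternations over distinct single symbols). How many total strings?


First group: 4 alternatives
Second group: 4 alternatives
Concatenation: each choice from group 1 pairs with each from group 2
Total = 4 x 4 = 16

16


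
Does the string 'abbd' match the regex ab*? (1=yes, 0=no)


Pattern: ab*
String: 'abbd'
Pattern requires: exactly one 'a' followed by zero or more 'b's
First char is 'a' -> OK
Rest 'bbd': all b's? No
Result: 0

0


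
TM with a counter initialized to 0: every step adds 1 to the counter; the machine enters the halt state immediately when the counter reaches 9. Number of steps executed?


Counter starts at 0. Counting sequence:
  Step 1: counter = 1
  Step 2: counter = 2
  Step 3: counter = 3
  Step 4: counter = 4
  Step 5: counter = 5
  Step 6: counter = 6
  ...
  Step 9: counter = 9
Counter reached 9 -> halt
Total steps = 9

9
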